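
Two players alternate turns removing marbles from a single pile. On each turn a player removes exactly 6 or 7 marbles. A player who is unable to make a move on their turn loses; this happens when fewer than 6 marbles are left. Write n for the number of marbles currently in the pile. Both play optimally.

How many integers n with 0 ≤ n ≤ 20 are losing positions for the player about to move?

Classify positions by backward induction: terminal positions (no move available) are L. From any other position, the mover wins iff some move reaches an L.
n=0: no move → L
n=1: no move → L
n=2: no move → L
n=3: no move → L
n=4: no move → L
n=5: no move → L
n=6: reaches L-position 0 → W
n=7: reaches L-position 1 → W
n=8: reaches L-position 2 → W
n=9: reaches L-position 3 → W
n=10: reaches L-position 4 → W
n=11: reaches L-position 5 → W
n=12: reaches L-position 5 → W
n=13: only reaches 7(W), 6(W), all W → L
n=14: only reaches 8(W), 7(W), all W → L
n=15: only reaches 9(W), 8(W), all W → L
n=16: only reaches 10(W), 9(W), all W → L
n=17: only reaches 11(W), 10(W), all W → L
n=18: only reaches 12(W), 11(W), all W → L
n=19: reaches L-position 13 → W
n=20: reaches L-position 14 → W
L entries with 0 ≤ n ≤ 20: n = 0, 1, 2, 3, 4, 5, 13, 14, 15, 16, 17, 18; that makes 12.

12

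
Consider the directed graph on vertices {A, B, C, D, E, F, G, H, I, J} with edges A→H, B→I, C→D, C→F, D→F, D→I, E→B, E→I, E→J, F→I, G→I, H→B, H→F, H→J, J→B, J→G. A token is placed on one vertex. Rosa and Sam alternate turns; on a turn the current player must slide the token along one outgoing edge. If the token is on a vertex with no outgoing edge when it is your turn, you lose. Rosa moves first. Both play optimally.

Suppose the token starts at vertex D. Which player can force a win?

Rosa wins.

Work bottom-up. With no move the player to move loses. Otherwise the position is W if at least one move leads to an L position for the opponent, and L if every move leads to a W.
Every edge goes from a vertex to one that appears earlier in the order I, F, D, G, B, J, H, E, A, C, so processing vertices in that order labels each vertex after all of its successors.
I: no outgoing edge → L
F: can move to I, which is L ⇒ W
D: can move to I, which is L ⇒ W
G: can move to I, which is L ⇒ W
B: can move to I, which is L ⇒ W
J: moves to B(W), G(W); every one is W ⇒ L
H: can move to J, which is L ⇒ W
E: can move to J, which is L ⇒ W
A: the only move is to H(W), a W ⇒ L
C: moves to D(W), F(W); every one is W ⇒ L
From D Rosa can move to I, reaching an L position.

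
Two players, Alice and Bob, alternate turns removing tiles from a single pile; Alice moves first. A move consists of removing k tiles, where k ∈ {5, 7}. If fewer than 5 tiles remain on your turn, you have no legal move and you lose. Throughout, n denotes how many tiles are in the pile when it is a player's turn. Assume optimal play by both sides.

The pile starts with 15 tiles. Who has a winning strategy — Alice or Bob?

Use the standard recursion: the mover loses at a terminal position; elsewhere, the mover wins exactly when some move hands the opponent an L position.
n=0: no move → L
n=1: no move → L
n=2: no move → L
n=3: no move → L
n=4: no move → L
n=5: reaches L-position 0 → W
n=6: reaches L-position 1 → W
n=7: reaches L-position 2 → W
n=8: reaches L-position 3 → W
n=9: reaches L-position 4 → W
n=10: reaches L-position 3 → W
n=11: reaches L-position 4 → W
n=12: only reaches 7(W), 5(W), all W → L
n=13: only reaches 8(W), 6(W), all W → L
n=14: only reaches 9(W), 7(W), all W → L
n=15: only reaches 10(W), 8(W), all W → L
Every move from 15 reaches a W position, so the mover loses.

Bob wins.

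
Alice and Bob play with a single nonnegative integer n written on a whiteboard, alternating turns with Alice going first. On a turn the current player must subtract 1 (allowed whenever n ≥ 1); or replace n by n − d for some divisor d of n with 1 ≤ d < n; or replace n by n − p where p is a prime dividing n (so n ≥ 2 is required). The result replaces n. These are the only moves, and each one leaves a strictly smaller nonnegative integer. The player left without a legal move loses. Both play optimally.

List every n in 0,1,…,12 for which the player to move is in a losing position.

Build the W/L table. Terminal = L. A non-terminal position is W if it has a move to some L; otherwise it is L.
n=0: no move → L
n=1: W (go to 0, an L position)
n=2: W (go to 0, an L position)
n=3: W (go to 0, an L position)
n=4: L (options 2(W), 3(W) are all W)
n=5: W (go to 0, an L position)
n=6: W (go to 4, an L position)
n=7: W (go to 0, an L position)
n=8: W (go to 4, an L position)
n=9: L (options 6(W), 8(W) are all W)
n=10: W (go to 9, an L position)
n=11: W (go to 0, an L position)
n=12: W (go to 9, an L position)
The losing starting values of n are exactly the entries labelled L in this table (3 of them).

0, 4, 9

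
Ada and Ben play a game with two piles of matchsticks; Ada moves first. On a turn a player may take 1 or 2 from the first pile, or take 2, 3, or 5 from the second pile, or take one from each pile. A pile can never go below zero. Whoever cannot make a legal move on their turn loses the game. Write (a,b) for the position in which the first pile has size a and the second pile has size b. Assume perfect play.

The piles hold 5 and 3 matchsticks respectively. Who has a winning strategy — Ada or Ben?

Label each position W (a win for the player to move) or L (a loss). A position with no legal move is L; any other position is W exactly when some move reaches an L, and L when every move reaches a W.
No move ever increases a pile, so every position that can arise here has a ≤ 5 and b ≤ 3; it is enough to label the cells with 0 ≤ a ≤ 5 and 0 ≤ b ≤ 3.
Every move lowers a or b (never raises either), so fill the grid row by row in increasing a, and left to right within a row: each cell's successors are then already labelled.
      b=0  b=1  b=2  b=3
a=0:    L    L    W    W
a=1:    W    W    W    L
a=2:    W    W    L    W
a=3:    L    L    W    W
a=4:    W    W    W    L
a=5:    W    W    L    W
Cells with no legal move (terminal, hence L): (0,0), (0,1).
The remaining L cells, each justified by listing all of its moves:
(1,3): only reaches (0,3)(W), (1,1)(W), (1,0)(W), (0,2)(W), all W → L
(2,2): only reaches (1,2)(W), (0,2)(W), (2,0)(W), (1,1)(W), all W → L
(3,0): only reaches (2,0)(W), (1,0)(W), all W → L
(3,1): only reaches (2,1)(W), (1,1)(W), (2,0)(W), all W → L
(4,3): only reaches (3,3)(W), (2,3)(W), (4,1)(W), (4,0)(W), (3,2)(W), all W → L
(5,2): only reaches (4,2)(W), (3,2)(W), (5,0)(W), (4,1)(W), all W → L
Every other cell has at least one move into one of the L cells above, so it is W.
From (5,3) Ada can move to (4,3), reaching an L position.

Ada wins.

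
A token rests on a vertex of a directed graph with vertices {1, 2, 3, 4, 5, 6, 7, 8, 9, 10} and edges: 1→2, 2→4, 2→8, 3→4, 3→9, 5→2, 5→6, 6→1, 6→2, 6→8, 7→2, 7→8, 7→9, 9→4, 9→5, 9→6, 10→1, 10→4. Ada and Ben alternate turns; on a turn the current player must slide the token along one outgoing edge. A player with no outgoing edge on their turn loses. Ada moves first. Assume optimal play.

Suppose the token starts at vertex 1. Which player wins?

Label each position W (a win for the player to move) or L (a loss). A position with no legal move is L; any other position is W exactly when some move reaches an L, and L when every move reaches a W.
Every edge goes from a vertex to one that appears earlier in the order 4, 8, 2, 1, 6, 5, 9, 10, 7, 3, so processing vertices in that order labels each vertex after all of its successors.
4: no outgoing edge → L
8: no outgoing edge → L
2: →8(L), so W
1: →2(W) only, which is W, so L
6: →1(L), so W
5: →6(W), 2(W) — all W, so L
9: →5(L), so W
10: →1(L), so W
7: →8(L), so W
3: →4(L), so W
Every move from 1 reaches a W position, so the mover loses.

Ben wins.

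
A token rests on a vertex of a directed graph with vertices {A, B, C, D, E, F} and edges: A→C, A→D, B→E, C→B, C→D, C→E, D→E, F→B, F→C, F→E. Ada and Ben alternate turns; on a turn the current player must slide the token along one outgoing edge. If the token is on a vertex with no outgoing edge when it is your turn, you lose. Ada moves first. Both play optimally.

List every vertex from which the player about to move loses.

A, E

Work bottom-up. With no move the player to move loses. Otherwise the position is W if at least one move leads to an L position for the opponent, and L if every move leads to a W.
Every edge goes from a vertex to one that appears earlier in the order E, D, B, C, F, A, so processing vertices in that order labels each vertex after all of its successors.
E: no outgoing edge → L
D: can move to E, which is L ⇒ W
B: can move to E, which is L ⇒ W
C: can move to E, which is L ⇒ W
F: can move to E, which is L ⇒ W
A: moves to C(W), D(W); every one is W ⇒ L
Reading off the rows marked L gives the requested list; there are 2 such vertices.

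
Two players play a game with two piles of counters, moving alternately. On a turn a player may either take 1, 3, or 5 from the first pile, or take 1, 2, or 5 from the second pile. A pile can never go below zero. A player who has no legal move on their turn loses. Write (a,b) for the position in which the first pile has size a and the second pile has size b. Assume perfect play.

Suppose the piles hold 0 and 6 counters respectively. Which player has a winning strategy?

The second player wins.

Work bottom-up. With no move the player to move loses. Otherwise the position is W if at least one move leads to an L position for the opponent, and L if every move leads to a W.
No move ever increases a pile, so every position that can arise here has a ≤ 0 and b ≤ 6; it is enough to label the cells with 0 ≤ a ≤ 0 and 0 ≤ b ≤ 6.
Every move lowers a or b (never raises either), so fill the grid row by row in increasing a, and left to right within a row: each cell's successors are then already labelled.
      b=0  b=1  b=2  b=3  b=4  b=5  b=6
a=0:    L    W    W    L    W    W    L
Cells with no legal move (terminal, hence L): (0,0).
The remaining L cells, each justified by listing all of its moves:
(0,3): L (options (0,2)(W), (0,1)(W) are all W)
(0,6): L (options (0,5)(W), (0,4)(W), (0,1)(W) are all W)
Every other cell has at least one move into one of the L cells above, so it is W.
The starting position (0,6) is L: whatever the player to move does, the opponent receives a W position.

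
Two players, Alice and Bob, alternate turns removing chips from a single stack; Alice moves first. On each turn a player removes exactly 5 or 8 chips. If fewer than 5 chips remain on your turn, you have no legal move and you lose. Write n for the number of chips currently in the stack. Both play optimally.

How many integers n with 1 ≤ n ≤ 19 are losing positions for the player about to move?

Use the standard recursion: the mover loses at a terminal position; elsewhere, the mover wins exactly when some move hands the opponent an L position.
n=0: no move → L
n=1: no move → L
n=2: no move → L
n=3: no move → L
n=4: no move → L
n=5: can move to 0, which is L ⇒ W
n=6: can move to 1, which is L ⇒ W
n=7: can move to 2, which is L ⇒ W
n=8: can move to 3, which is L ⇒ W
n=9: can move to 4, which is L ⇒ W
n=10: can move to 2, which is L ⇒ W
n=11: can move to 3, which is L ⇒ W
n=12: can move to 4, which is L ⇒ W
n=13: moves to 8(W), 5(W); every one is W ⇒ L
n=14: moves to 9(W), 6(W); every one is W ⇒ L
n=15: moves to 10(W), 7(W); every one is W ⇒ L
n=16: moves to 11(W), 8(W); every one is W ⇒ L
n=17: moves to 12(W), 9(W); every one is W ⇒ L
n=18: can move to 13, which is L ⇒ W
n=19: can move to 14, which is L ⇒ W
L entries with 1 ≤ n ≤ 19 (n=0 is outside the asked range and is not counted): n = 1, 2, 3, 4, 13, 14, 15, 16, 17; that makes 9.

9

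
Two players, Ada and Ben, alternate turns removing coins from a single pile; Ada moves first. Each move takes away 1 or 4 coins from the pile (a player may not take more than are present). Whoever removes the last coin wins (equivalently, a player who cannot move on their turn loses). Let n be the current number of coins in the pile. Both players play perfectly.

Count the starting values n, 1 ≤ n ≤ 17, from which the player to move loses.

7

Work bottom-up. With no move the player to move loses. Otherwise the position is W if at least one move leads to an L position for the opponent, and L if every move leads to a W.
n=0: no move → L
n=1: reaches L-position 0 → W
n=2: only reaches 1(W), which is W → L
n=3: reaches L-position 2 → W
n=4: reaches L-position 0 → W
n=5: only reaches 4(W), 1(W), all W → L
n=6: reaches L-position 5 → W
n=7: only reaches 6(W), 3(W), all W → L
n=8: reaches L-position 7 → W
n=9: reaches L-position 5 → W
n=10: only reaches 9(W), 6(W), all W → L
n=11: reaches L-position 10 → W
n=12: only reaches 11(W), 8(W), all W → L
n=13: reaches L-position 12 → W
n=14: reaches L-position 10 → W
n=15: only reaches 14(W), 11(W), all W → L
n=16: reaches L-position 15 → W
n=17: only reaches 16(W), 13(W), all W → L
L entries with 1 ≤ n ≤ 17 (n=0 is outside the asked range and is not counted): n = 2, 5, 7, 10, 12, 15, 17; that makes 7.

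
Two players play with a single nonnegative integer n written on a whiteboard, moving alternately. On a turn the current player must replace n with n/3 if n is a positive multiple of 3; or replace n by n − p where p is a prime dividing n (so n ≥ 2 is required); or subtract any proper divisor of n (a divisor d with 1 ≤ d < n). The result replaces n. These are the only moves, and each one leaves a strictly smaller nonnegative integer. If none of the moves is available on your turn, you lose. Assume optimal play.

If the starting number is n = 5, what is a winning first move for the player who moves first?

Classify positions by backward induction: terminal positions (no move available) are L. From any other position, the mover wins iff some move reaches an L.
n=0: no move → L
n=1: no move → L
n=2: →0(L), so W
n=3: →0(L), so W
n=4: →2(W), 3(W) — all W, so L
n=5: →0(L), so W
From 5, the L positions reachable in one move are: 0, 4. Any move reaching one of these is winning.

Move to 0.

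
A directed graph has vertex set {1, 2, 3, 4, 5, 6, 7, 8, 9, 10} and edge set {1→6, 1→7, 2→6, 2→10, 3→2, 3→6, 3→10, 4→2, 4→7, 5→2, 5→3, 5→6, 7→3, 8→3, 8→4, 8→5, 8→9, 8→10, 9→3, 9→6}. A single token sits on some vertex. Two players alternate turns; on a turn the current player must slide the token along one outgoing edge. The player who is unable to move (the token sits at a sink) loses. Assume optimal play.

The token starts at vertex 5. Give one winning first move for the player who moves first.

Build the W/L table. Terminal = L. A non-terminal position is W if it has a move to some L; otherwise it is L.
Every edge goes from a vertex to one that appears earlier in the order 10, 6, 2, 3, 7, 1, 5, 9, 4, 8, so processing vertices in that order labels each vertex after all of its successors.
10: no outgoing edge → L
6: no outgoing edge → L
2: can move to 6, which is L ⇒ W
3: can move to 6, which is L ⇒ W
7: the only move is to 3(W), a W ⇒ L
1: can move to 7, which is L ⇒ W
5: can move to 6, which is L ⇒ W
9: can move to 6, which is L ⇒ W
4: can move to 7, which is L ⇒ W
8: can move to 10, which is L ⇒ W
From 5, the L positions reachable in one move are: 6.

Move to 6.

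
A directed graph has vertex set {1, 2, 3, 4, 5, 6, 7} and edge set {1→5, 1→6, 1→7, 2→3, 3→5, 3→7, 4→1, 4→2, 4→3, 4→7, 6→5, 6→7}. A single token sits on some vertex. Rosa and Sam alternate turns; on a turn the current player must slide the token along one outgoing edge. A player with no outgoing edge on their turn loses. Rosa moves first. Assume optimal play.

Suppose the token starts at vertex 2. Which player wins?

Sam wins.

Positions with no move are L. A position that does have a move is losing for the player to move precisely when every available move leads to a winning position for the opponent. Fill in the labels:
Every edge goes from a vertex to one that appears earlier in the order 7, 5, 6, 1, 3, 2, 4, so processing vertices in that order labels each vertex after all of its successors.
7: no outgoing edge → L
5: no outgoing edge → L
6: →5(L), so W
1: →5(L), so W
3: →5(L), so W
2: →3(W) only, which is W, so L
4: →2(L), so W
The starting position 2 is L: whatever Rosa does, the opponent receives a W position.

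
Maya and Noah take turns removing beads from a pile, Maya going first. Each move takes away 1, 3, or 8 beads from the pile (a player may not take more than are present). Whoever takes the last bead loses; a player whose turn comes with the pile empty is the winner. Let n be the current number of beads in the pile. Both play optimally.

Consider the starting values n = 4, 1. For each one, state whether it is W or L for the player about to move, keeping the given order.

4: W, 1: L

Compute win/loss labels from the base case upward. A position with no move is W. Any other position is W if it can reach an L in one move, else L.
n=0: no move; the opponent has just taken the last bead and therefore loses → W
n=1: L (sole option 0(W) is W)
n=2: W (go to 1, an L position)
n=3: L (options 2(W), 0(W) are all W)
n=4: W (go to 3, an L position)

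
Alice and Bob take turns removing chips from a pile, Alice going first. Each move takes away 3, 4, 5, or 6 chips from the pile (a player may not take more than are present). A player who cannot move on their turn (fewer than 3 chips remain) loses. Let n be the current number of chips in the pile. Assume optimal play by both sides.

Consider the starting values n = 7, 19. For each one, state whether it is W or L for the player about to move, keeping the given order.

7: W, 19: L

Build the W/L table. Terminal = L. A non-terminal position is W if it has a move to some L; otherwise it is L.
n=0: no move → L
n=1: no move → L
n=2: no move → L
n=3: reaches L-position 0 → W
n=4: reaches L-position 1 → W
n=5: reaches L-position 2 → W
n=6: reaches L-position 2 → W
n=7: reaches L-position 2 → W
n=8: reaches L-position 2 → W
n=9: only reaches 6(W), 5(W), 4(W), 3(W), all W → L
n=10: only reaches 7(W), 6(W), 5(W), 4(W), all W → L
n=11: only reaches 8(W), 7(W), 6(W), 5(W), all W → L
n=12: reaches L-position 9 → W
n=13: reaches L-position 10 → W
n=14: reaches L-position 11 → W
n=15: reaches L-position 11 → W
n=16: reaches L-position 11 → W
n=17: reaches L-position 11 → W
n=18: only reaches 15(W), 14(W), 13(W), 12(W), all W → L
n=19: only reaches 16(W), 15(W), 14(W), 13(W), all W → L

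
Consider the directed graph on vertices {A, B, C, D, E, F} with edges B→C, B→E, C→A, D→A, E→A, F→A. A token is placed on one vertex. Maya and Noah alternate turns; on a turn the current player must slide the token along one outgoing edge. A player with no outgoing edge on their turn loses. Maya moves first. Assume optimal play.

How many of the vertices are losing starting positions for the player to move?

2

Build the W/L table. Terminal = L. A non-terminal position is W if it has a move to some L; otherwise it is L.
Every edge goes from a vertex to one that appears earlier in the order A, C, F, E, B, D, so processing vertices in that order labels each vertex after all of its successors.
A: no outgoing edge → L
C: →A(L), so W
F: →A(L), so W
E: →A(L), so W
B: →E(W), C(W) — all W, so L
D: →A(L), so W
The L vertices are A, B; that is 2 in all.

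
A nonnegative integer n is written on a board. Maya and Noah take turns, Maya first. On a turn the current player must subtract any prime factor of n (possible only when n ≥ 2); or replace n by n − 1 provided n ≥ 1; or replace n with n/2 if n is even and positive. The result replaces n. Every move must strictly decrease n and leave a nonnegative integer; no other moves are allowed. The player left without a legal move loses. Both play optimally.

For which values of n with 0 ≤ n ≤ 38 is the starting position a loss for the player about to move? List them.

Label each position W (a win for the player to move) or L (a loss). A position with no legal move is L; any other position is W exactly when some move reaches an L, and L when every move reaches a W.
n=0: no move → L
n=1: reaches L-position 0 → W
n=2: reaches L-position 0 → W
n=3: reaches L-position 0 → W
n=4: only reaches 2(W), 3(W), all W → L
n=5: reaches L-position 0 → W
n=6: reaches L-position 4 → W
n=7: reaches L-position 0 → W
n=8: reaches L-position 4 → W
n=9: only reaches 6(W), 8(W), all W → L
n=10: reaches L-position 9 → W
n=11: reaches L-position 0 → W
n=12: reaches L-position 9 → W
n=13: reaches L-position 0 → W
n=14: only reaches 7(W), 12(W), 13(W), all W → L
n=15: reaches L-position 14 → W
n=16: reaches L-position 14 → W
n=17: reaches L-position 0 → W
n=18: reaches L-position 9 → W
n=19: reaches L-position 0 → W
n=20: only reaches 10(W), 15(W), 18(W), 19(W), all W → L
n=21: reaches L-position 14 → W
n=22: reaches L-position 20 → W
n=23: reaches L-position 0 → W
n=24: only reaches 12(W), 21(W), 22(W), 23(W), all W → L
n=25: reaches L-position 20 → W
n=26: reaches L-position 24 → W
n=27: reaches L-position 24 → W
n=28: reaches L-position 14 → W
n=29: reaches L-position 0 → W
n=30: only reaches 15(W), 25(W), 27(W), 28(W), 29(W), all W → L
n=31: reaches L-position 0 → W
n=32: reaches L-position 30 → W
n=33: reaches L-position 30 → W
n=34: only reaches 17(W), 32(W), 33(W), all W → L
n=35: reaches L-position 30 → W
n=36: reaches L-position 34 → W
n=37: reaches L-position 0 → W
n=38: only reaches 19(W), 36(W), 37(W), all W → L
The losing starting values of n are exactly the entries labelled L in this table (9 of them).

0, 4, 9, 14, 20, 24, 30, 34, 38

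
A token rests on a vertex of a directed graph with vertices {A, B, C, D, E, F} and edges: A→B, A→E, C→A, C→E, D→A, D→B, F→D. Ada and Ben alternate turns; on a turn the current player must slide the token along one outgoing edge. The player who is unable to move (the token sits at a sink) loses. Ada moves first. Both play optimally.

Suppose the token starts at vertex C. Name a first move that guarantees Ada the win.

Move to E.

Classify positions by backward induction: terminal positions (no move available) are L. From any other position, the mover wins iff some move reaches an L.
Every edge goes from a vertex to one that appears earlier in the order B, E, A, D, C, F, so processing vertices in that order labels each vertex after all of its successors.
B: no outgoing edge → L
E: no outgoing edge → L
A: W (go to E, an L position)
D: W (go to B, an L position)
C: W (go to E, an L position)
F: L (sole option D(W) is W)
From C, the L positions reachable in one move are: E.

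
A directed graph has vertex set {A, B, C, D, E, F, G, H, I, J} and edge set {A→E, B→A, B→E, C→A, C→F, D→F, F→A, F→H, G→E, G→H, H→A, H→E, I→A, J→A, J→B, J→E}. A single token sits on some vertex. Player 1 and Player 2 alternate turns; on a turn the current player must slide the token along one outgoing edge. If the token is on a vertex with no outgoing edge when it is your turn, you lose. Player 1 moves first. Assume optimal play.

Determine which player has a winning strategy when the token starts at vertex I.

Label each position W (a win for the player to move) or L (a loss). A position with no legal move is L; any other position is W exactly when some move reaches an L, and L when every move reaches a W.
Every edge goes from a vertex to one that appears earlier in the order E, A, B, J, H, I, F, G, C, D, so processing vertices in that order labels each vertex after all of its successors.
E: no outgoing edge → L
A: reaches L-position E → W
B: reaches L-position E → W
J: reaches L-position E → W
H: reaches L-position E → W
I: only reaches A(W), which is W → L
F: only reaches H(W), A(W), all W → L
G: reaches L-position E → W
C: reaches L-position F → W
D: reaches L-position F → W
Every move from I reaches a W position, so the mover loses.

Player 2 wins.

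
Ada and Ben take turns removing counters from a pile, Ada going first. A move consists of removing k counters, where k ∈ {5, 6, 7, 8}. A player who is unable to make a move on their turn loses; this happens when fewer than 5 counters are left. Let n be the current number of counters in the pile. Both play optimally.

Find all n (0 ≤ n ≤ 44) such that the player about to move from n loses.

Build the W/L table. Terminal = L. A non-terminal position is W if it has a move to some L; otherwise it is L.
n=0: no move → L
n=1: no move → L
n=2: no move → L
n=3: no move → L
n=4: no move → L
n=5: can move to 0, which is L ⇒ W
n=6: can move to 1, which is L ⇒ W
n=7: can move to 2, which is L ⇒ W
n=8: can move to 3, which is L ⇒ W
n=9: can move to 4, which is L ⇒ W
n=10: can move to 4, which is L ⇒ W
n=11: can move to 4, which is L ⇒ W
n=12: can move to 4, which is L ⇒ W
n=13: moves to 8(W), 7(W), 6(W), 5(W); every one is W ⇒ L
n=14: moves to 9(W), 8(W), 7(W), 6(W); every one is W ⇒ L
n=15: moves to 10(W), 9(W), 8(W), 7(W); every one is W ⇒ L
n=16: moves to 11(W), 10(W), 9(W), 8(W); every one is W ⇒ L
n=17: moves to 12(W), 11(W), 10(W), 9(W); every one is W ⇒ L
n=18: can move to 13, which is L ⇒ W
n=19: can move to 14, which is L ⇒ W
n=20: can move to 15, which is L ⇒ W
n=21: can move to 16, which is L ⇒ W
n=22: can move to 17, which is L ⇒ W
n=23: can move to 17, which is L ⇒ W
n=24: can move to 17, which is L ⇒ W
n=25: can move to 17, which is L ⇒ W
n=26: moves to 21(W), 20(W), 19(W), 18(W); every one is W ⇒ L
n=27: moves to 22(W), 21(W), 20(W), 19(W); every one is W ⇒ L
n=28: moves to 23(W), 22(W), 21(W), 20(W); every one is W ⇒ L
n=29: moves to 24(W), 23(W), 22(W), 21(W); every one is W ⇒ L
n=30: moves to 25(W), 24(W), 23(W), 22(W); every one is W ⇒ L
n=31: can move to 26, which is L ⇒ W
n=32: can move to 27, which is L ⇒ W
n=33: can move to 28, which is L ⇒ W
n=34: can move to 29, which is L ⇒ W
n=35: can move to 30, which is L ⇒ W
n=36: can move to 30, which is L ⇒ W
n=37: can move to 30, which is L ⇒ W
n=38: can move to 30, which is L ⇒ W
n=39: moves to 34(W), 33(W), 32(W), 31(W); every one is W ⇒ L
n=40: moves to 35(W), 34(W), 33(W), 32(W); every one is W ⇒ L
n=41: moves to 36(W), 35(W), 34(W), 33(W); every one is W ⇒ L
n=42: moves to 37(W), 36(W), 35(W), 34(W); every one is W ⇒ L
n=43: moves to 38(W), 37(W), 36(W), 35(W); every one is W ⇒ L
n=44: can move to 39, which is L ⇒ W
The losing starting values of n are exactly the entries labelled L in this table (20 of them).

0, 1, 2, 3, 4, 13, 14, 15, 16, 17, 26, 27, 28, 29, 30, 39, 40, 41, 42, 43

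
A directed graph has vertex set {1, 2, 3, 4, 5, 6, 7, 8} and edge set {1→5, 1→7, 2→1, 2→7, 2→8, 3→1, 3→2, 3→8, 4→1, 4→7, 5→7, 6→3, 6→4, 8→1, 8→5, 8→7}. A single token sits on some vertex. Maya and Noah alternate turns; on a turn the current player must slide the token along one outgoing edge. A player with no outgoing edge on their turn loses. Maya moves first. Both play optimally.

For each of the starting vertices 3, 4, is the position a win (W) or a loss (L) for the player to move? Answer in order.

Label each position W (a win for the player to move) or L (a loss). A position with no legal move is L; any other position is W exactly when some move reaches an L, and L when every move reaches a W.
Every edge goes from a vertex to one that appears earlier in the order 7, 5, 1, 8, 4, 2, 3, 6, so processing vertices in that order labels each vertex after all of its successors.
7: no outgoing edge → L
5: reaches L-position 7 → W
1: reaches L-position 7 → W
8: reaches L-position 7 → W
4: reaches L-position 7 → W
2: reaches L-position 7 → W
3: only reaches 2(W), 8(W), 1(W), all W → L
6: reaches L-position 3 → W

3: L, 4: W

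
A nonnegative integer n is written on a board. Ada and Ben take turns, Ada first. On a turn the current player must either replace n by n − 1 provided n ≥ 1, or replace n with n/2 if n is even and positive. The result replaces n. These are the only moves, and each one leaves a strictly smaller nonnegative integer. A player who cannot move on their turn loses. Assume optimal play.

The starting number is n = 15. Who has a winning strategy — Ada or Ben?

Ben wins.

Classify positions by backward induction: terminal positions (no move available) are L. From any other position, the mover wins iff some move reaches an L.
n=0: no move → L
n=1: can move to 0, which is L ⇒ W
n=2: the only move is to 1(W), a W ⇒ L
n=3: can move to 2, which is L ⇒ W
n=4: can move to 2, which is L ⇒ W
n=5: the only move is to 4(W), a W ⇒ L
n=6: can move to 5, which is L ⇒ W
n=7: the only move is to 6(W), a W ⇒ L
n=8: can move to 7, which is L ⇒ W
n=9: the only move is to 8(W), a W ⇒ L
n=10: can move to 5, which is L ⇒ W
n=11: the only move is to 10(W), a W ⇒ L
n=12: can move to 11, which is L ⇒ W
n=13: the only move is to 12(W), a W ⇒ L
n=14: can move to 7, which is L ⇒ W
n=15: the only move is to 14(W), a W ⇒ L
Every move from 15 reaches a W position, so the mover loses.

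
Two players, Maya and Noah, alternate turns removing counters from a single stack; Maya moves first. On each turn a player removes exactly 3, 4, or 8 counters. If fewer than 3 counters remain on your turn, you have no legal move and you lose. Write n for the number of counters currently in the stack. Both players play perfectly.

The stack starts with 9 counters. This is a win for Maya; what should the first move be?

Remove 8, leaving 1.

Positions with no move are L. A position that does have a move is losing for the player to move precisely when every available move leads to a winning position for the opponent. Fill in the labels:
n=0: no move → L
n=1: no move → L
n=2: no move → L
n=3: can move to 0, which is L ⇒ W
n=4: can move to 1, which is L ⇒ W
n=5: can move to 2, which is L ⇒ W
n=6: can move to 2, which is L ⇒ W
n=7: moves to 4(W), 3(W); every one is W ⇒ L
n=8: can move to 0, which is L ⇒ W
n=9: can move to 1, which is L ⇒ W
From 9, the L positions reachable in one move are: 1.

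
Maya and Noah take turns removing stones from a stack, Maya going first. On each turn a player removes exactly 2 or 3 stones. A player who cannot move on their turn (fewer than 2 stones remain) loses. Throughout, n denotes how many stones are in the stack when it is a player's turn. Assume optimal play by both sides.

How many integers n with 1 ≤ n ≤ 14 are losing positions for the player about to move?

5

Build the W/L table. Terminal = L. A non-terminal position is W if it has a move to some L; otherwise it is L.
n=0: no move → L
n=1: no move → L
n=2: can move to 0, which is L ⇒ W
n=3: can move to 1, which is L ⇒ W
n=4: can move to 1, which is L ⇒ W
n=5: moves to 3(W), 2(W); every one is W ⇒ L
n=6: moves to 4(W), 3(W); every one is W ⇒ L
n=7: can move to 5, which is L ⇒ W
n=8: can move to 6, which is L ⇒ W
n=9: can move to 6, which is L ⇒ W
n=10: moves to 8(W), 7(W); every one is W ⇒ L
n=11: moves to 9(W), 8(W); every one is W ⇒ L
n=12: can move to 10, which is L ⇒ W
n=13: can move to 11, which is L ⇒ W
n=14: can move to 11, which is L ⇒ W
L entries with 1 ≤ n ≤ 14 (n=0 is outside the asked range and is not counted): n = 1, 5, 6, 10, 11; that makes 5.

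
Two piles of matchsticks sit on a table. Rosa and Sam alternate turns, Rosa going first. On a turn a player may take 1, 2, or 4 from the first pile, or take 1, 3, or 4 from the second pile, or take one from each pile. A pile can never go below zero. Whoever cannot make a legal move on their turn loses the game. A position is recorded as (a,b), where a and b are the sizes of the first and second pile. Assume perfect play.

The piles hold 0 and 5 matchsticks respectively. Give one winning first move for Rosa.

Move to (0,2).

Compute win/loss labels from the base case upward. A position with no move is L. Any other position is W if it can reach an L in one move, else L.
No move ever increases a pile, so every position that can arise here has a ≤ 0 and b ≤ 5; it is enough to label the cells with 0 ≤ a ≤ 0 and 0 ≤ b ≤ 5.
Every move lowers a or b (never raises either), so fill the grid row by row in increasing a, and left to right within a row: each cell's successors are then already labelled.
      b=0  b=1  b=2  b=3  b=4  b=5
a=0:    L    W    L    W    W    W
Cells with no legal move (terminal, hence L): (0,0).
The remaining L cells, each justified by listing all of its moves:
(0,2): L (sole option (0,1)(W) is W)
Every other cell has at least one move into one of the L cells above, so it is W.
From (0,5), the L positions reachable in one move are: (0,2).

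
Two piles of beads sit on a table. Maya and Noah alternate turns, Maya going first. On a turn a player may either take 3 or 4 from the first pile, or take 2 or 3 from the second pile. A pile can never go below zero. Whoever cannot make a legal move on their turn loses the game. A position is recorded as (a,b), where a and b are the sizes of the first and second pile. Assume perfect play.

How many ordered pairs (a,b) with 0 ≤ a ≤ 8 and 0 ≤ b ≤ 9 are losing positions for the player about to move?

Positions with no move are L. A position that does have a move is losing for the player to move precisely when every available move leads to a winning position for the opponent. Fill in the labels:
Every move lowers a or b (never raises either), so fill the grid row by row in increasing a, and left to right within a row: each cell's successors are then already labelled.
      b=0  b=1  b=2  b=3  b=4  b=5  b=6  b=7  b=8  b=9
a=0:    L    L    W    W    W    L    L    W    W    W
a=1:    L    L    W    W    W    L    L    W    W    W
a=2:    L    L    W    W    W    L    L    W    W    W
a=3:    W    W    L    L    W    W    W    L    L    W
a=4:    W    W    L    L    W    W    W    L    L    W
a=5:    W    W    L    L    W    W    W    L    L    W
a=6:    W    W    W    W    L    W    W    W    W    L
a=7:    L    L    W    W    W    L    L    W    W    W
a=8:    L    L    W    W    W    L    L    W    W    W
Cells with no legal move (terminal, hence L): (0,0), (0,1), (1,0), (1,1), (2,0), (2,1).
The remaining L cells, each justified by listing all of its moves:
(0,5): only reaches (0,3)(W), (0,2)(W), all W → L
(0,6): only reaches (0,4)(W), (0,3)(W), all W → L
(1,5): only reaches (1,3)(W), (1,2)(W), all W → L
(1,6): only reaches (1,4)(W), (1,3)(W), all W → L
(2,5): only reaches (2,3)(W), (2,2)(W), all W → L
(2,6): only reaches (2,4)(W), (2,3)(W), all W → L
(3,2): only reaches (0,2)(W), (3,0)(W), all W → L
(3,3): only reaches (0,3)(W), (3,1)(W), (3,0)(W), all W → L
(3,7): only reaches (0,7)(W), (3,5)(W), (3,4)(W), all W → L
(3,8): only reaches (0,8)(W), (3,6)(W), (3,5)(W), all W → L
(4,2): only reaches (1,2)(W), (0,2)(W), (4,0)(W), all W → L
(4,3): only reaches (1,3)(W), (0,3)(W), (4,1)(W), (4,0)(W), all W → L
(4,7): only reaches (1,7)(W), (0,7)(W), (4,5)(W), (4,4)(W), all W → L
(4,8): only reaches (1,8)(W), (0,8)(W), (4,6)(W), (4,5)(W), all W → L
(5,2): only reaches (2,2)(W), (1,2)(W), (5,0)(W), all W → L
(5,3): only reaches (2,3)(W), (1,3)(W), (5,1)(W), (5,0)(W), all W → L
(5,7): only reaches (2,7)(W), (1,7)(W), (5,5)(W), (5,4)(W), all W → L
(5,8): only reaches (2,8)(W), (1,8)(W), (5,6)(W), (5,5)(W), all W → L
(6,4): only reaches (3,4)(W), (2,4)(W), (6,2)(W), (6,1)(W), all W → L
(6,9): only reaches (3,9)(W), (2,9)(W), (6,7)(W), (6,6)(W), all W → L
(7,0): only reaches (4,0)(W), (3,0)(W), all W → L
(7,1): only reaches (4,1)(W), (3,1)(W), all W → L
(7,5): only reaches (4,5)(W), (3,5)(W), (7,3)(W), (7,2)(W), all W → L
(7,6): only reaches (4,6)(W), (3,6)(W), (7,4)(W), (7,3)(W), all W → L
(8,0): only reaches (5,0)(W), (4,0)(W), all W → L
(8,1): only reaches (5,1)(W), (4,1)(W), all W → L
(8,5): only reaches (5,5)(W), (4,5)(W), (8,3)(W), (8,2)(W), all W → L
(8,6): only reaches (5,6)(W), (4,6)(W), (8,4)(W), (8,3)(W), all W → L
Every other cell has at least one move into one of the L cells above, so it is W.
L cells per row: a=0: 4, a=1: 4, a=2: 4, a=3: 4, a=4: 4, a=5: 4, a=6: 2, a=7: 4, a=8: 4; total 34.

34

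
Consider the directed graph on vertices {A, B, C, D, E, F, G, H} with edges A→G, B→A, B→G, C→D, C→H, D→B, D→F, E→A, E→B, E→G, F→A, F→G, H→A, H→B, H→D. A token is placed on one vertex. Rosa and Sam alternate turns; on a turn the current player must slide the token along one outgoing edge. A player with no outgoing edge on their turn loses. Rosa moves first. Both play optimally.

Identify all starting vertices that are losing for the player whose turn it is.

Work bottom-up. With no move the player to move loses. Otherwise the position is W if at least one move leads to an L position for the opponent, and L if every move leads to a W.
Every edge goes from a vertex to one that appears earlier in the order G, A, B, F, D, E, H, C, so processing vertices in that order labels each vertex after all of its successors.
G: no outgoing edge → L
A: W (go to G, an L position)
B: W (go to G, an L position)
F: W (go to G, an L position)
D: L (options F(W), B(W) are all W)
E: W (go to G, an L position)
H: W (go to D, an L position)
C: W (go to D, an L position)
The losing starting vertices are exactly the entries labelled L in this table (2 of them).

D, G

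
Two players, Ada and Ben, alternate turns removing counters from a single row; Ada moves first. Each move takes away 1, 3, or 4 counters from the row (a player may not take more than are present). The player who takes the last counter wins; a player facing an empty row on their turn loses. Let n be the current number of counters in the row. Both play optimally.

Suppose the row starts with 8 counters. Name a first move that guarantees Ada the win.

Remove 1, leaving 7.

Work bottom-up. With no move the player to move loses. Otherwise the position is W if at least one move leads to an L position for the opponent, and L if every move leads to a W.
n=0: no move → L
n=1: reaches L-position 0 → W
n=2: only reaches 1(W), which is W → L
n=3: reaches L-position 2 → W
n=4: reaches L-position 0 → W
n=5: reaches L-position 2 → W
n=6: reaches L-position 2 → W
n=7: only reaches 6(W), 4(W), 3(W), all W → L
n=8: reaches L-position 7 → W
From 8, the L positions reachable in one move are: 7.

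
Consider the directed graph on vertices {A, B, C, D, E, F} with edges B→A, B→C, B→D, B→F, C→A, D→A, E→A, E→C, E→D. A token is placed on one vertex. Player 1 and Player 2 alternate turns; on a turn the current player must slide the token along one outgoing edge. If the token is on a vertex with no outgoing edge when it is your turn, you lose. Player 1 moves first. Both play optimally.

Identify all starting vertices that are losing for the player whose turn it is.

A, F

Work bottom-up. With no move the player to move loses. Otherwise the position is W if at least one move leads to an L position for the opponent, and L if every move leads to a W.
Every edge goes from a vertex to one that appears earlier in the order A, F, D, C, B, E, so processing vertices in that order labels each vertex after all of its successors.
A: no outgoing edge → L
F: no outgoing edge → L
D: reaches L-position A → W
C: reaches L-position A → W
B: reaches L-position F → W
E: reaches L-position A → W
The losing starting vertices are exactly the entries labelled L in this table (2 of them).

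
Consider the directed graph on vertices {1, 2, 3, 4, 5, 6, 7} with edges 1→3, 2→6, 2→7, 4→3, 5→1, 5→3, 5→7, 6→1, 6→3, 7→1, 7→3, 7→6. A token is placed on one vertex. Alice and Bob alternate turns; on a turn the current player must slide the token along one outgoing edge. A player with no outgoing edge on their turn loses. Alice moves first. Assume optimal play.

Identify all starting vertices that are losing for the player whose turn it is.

Label each position W (a win for the player to move) or L (a loss). A position with no legal move is L; any other position is W exactly when some move reaches an L, and L when every move reaches a W.
Every edge goes from a vertex to one that appears earlier in the order 3, 4, 1, 6, 7, 5, 2, so processing vertices in that order labels each vertex after all of its successors.
3: no outgoing edge → L
4: can move to 3, which is L ⇒ W
1: can move to 3, which is L ⇒ W
6: can move to 3, which is L ⇒ W
7: can move to 3, which is L ⇒ W
5: can move to 3, which is L ⇒ W
2: moves to 7(W), 6(W); every one is W ⇒ L
The losing starting vertices are exactly the entries labelled L in this table (2 of them).

2, 3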